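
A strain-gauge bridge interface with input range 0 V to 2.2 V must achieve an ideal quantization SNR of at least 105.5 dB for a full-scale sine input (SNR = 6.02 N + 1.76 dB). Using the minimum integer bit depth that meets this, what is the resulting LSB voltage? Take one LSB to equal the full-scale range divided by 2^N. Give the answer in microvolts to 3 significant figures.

Full-scale range = 2.2 V.
Solving 6.02 N ≥ 105.5 − 1.76: N ≥ 17.233. Round up → N = 18.
LSB = 2.2 V ÷ 2^18 = 2.2/262144 V = 8.39 µV.

8.39 µV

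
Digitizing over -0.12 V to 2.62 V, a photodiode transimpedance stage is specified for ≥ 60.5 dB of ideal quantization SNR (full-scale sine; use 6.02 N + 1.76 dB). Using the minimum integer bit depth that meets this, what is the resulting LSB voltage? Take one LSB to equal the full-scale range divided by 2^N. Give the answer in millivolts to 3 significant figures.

Range = 2.62 − (-0.12) = 2.74 V.
Required N = ⌈(60.5 − 1.76)/6.02⌉ = ⌈9.757⌉ = 10.
LSB = 2.74 V / 2^10 = 2.68 mV.

2.68 mV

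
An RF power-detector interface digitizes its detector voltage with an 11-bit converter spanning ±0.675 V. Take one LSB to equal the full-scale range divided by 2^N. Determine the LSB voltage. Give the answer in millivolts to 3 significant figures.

Full-scale range = 0.675 V − (-0.675 V) = 1.35 V.
There are 2^11 = 2048 steps.
LSB = 1.35 V ÷ 2^11 = 1.35/2048 V = 0.659 mV.

0.659 mV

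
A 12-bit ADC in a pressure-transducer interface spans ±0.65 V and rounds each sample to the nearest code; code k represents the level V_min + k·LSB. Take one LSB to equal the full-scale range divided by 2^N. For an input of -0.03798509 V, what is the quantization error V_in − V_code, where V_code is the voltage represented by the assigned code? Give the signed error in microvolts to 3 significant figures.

Span: 0.65 V − (-0.65 V) = 1.3 V. LSB = 1.3 V / 2^12 ≈ 317.4 µV.
Position in LSBs: (-0.03798509 − (-0.65)) × 4096/1.3 = 1928.3177; rounding gives k = 1928.
V_code = -0.65 + (1928/4096) × 1.3 = -0.03808593750 V.
V_in − V_code = -0.03798509 − (-0.03808593750) = +101 µV.

+101 µV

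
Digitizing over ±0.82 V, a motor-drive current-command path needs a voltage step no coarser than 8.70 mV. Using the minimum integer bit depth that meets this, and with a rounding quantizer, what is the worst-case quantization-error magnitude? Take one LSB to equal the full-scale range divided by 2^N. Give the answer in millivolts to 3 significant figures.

3.20 mV

Span: 0.82 V − (-0.82 V) = 1.64 V.
Levels needed ≥ 1.64/8.70 mV = 188.5. 2^8 = 256 suffices, so N_min = 8.
Step size = 1.64/256 V = 6.4063 mV.
|e|_max = LSB/2 = 3.20 mV.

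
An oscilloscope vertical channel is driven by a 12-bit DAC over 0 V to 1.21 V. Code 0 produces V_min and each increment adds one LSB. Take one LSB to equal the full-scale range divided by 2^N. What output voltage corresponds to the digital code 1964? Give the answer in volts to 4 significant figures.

0.5802 V

Range is 1.21 V. LSB = 1.21 V / 2^12.
V_out = V_min + code × LSB = 0 V + 1964 × 1.21 V / 4096
      = 0 V + 0.580186 V = 0.580186 V.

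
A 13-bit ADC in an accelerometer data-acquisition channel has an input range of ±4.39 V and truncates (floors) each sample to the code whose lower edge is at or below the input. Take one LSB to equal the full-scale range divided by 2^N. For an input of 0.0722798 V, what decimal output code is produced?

Span: 4.39 V − (-4.39 V) = 8.78 V. LSB = 8.78 V / 2^13 ≈ 1.072 mV.
(V_in − V_min) × 2^13/range = (0.0722798 − (-4.39)) × 8192/8.78 = 4163.439.
Floor → code = 4163.

4163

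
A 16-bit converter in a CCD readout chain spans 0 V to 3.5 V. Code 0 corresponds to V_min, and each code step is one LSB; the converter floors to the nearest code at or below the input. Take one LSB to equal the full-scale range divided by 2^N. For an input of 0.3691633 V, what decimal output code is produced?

V_FS = 3.5 V. LSB = 3.5 V / 2^16 ≈ 53.41 µV.
code = ⌊(V_in − V_min)/LSB⌋ = ⌊(V_in − V_min) × 2^16 / range⌋
     = ⌊(0.3691633 − (0)) × 65536 / 3.5⌋ = ⌊0.3691633 × 65536/3.5⌋
     = ⌊6912.425⌋ = 6912.

6912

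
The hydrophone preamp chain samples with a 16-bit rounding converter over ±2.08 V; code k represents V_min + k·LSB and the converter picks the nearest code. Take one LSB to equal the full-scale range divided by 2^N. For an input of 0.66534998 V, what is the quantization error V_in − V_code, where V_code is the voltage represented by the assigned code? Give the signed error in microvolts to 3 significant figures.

Span: 2.08 V − (-2.08 V) = 4.16 V. LSB = 4.16 V / 2^16 ≈ 63.48 µV.
Position in LSBs: (0.66534998 − (-2.08)) × 65536/4.16 = 43249.8212; rounding gives k = 43250.
V_code = V_min + k × range/2^16 = -2.08 + 43250 × 4.16/65536 = 0.66536132813 V.
Error = V_in − V_code = 0.66534998 − (0.66536132813) = −11.3 µV.

−11.3 µV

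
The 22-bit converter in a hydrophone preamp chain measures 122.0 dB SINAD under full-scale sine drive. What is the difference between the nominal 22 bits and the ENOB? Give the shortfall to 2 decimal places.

ENOB = (SINAD − 1.76)/6.02 = (122.0 − 1.76)/6.02 = 19.9734 bits.
Shortfall = 22 − 19.9734 = 2.0266 bits.

2.03 bits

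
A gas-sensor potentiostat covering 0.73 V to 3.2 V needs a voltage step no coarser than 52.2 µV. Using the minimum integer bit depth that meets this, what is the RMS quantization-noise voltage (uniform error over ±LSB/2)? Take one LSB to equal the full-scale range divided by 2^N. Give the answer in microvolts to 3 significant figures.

Span: 3.2 V − (0.73 V) = 2.47 V.
2.47 V / 52.2 µV = 47320. Since 2^15 = 32768 and 2^16 = 65536, N = 16.
LSB = 2.47 V ÷ 2^16 = 2.47/65536 V = 37.689 µV.
RMS noise = LSB/√12 = 10.9 µV.

10.9 µV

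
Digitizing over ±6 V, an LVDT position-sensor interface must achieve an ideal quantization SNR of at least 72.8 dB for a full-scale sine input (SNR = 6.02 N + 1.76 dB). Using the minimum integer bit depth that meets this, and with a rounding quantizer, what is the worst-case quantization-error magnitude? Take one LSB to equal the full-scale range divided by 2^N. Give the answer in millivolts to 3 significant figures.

The full-scale span is 6 − (-6) = 12 V.
Solving 6.02 N ≥ 72.8 − 1.76: N ≥ 11.801. Round up → N = 12.
LSB = 12 V / 2^12 = 2.9297 mV.
Max error for round-to-nearest is LSB/2 = 1.46 mV.

1.46 mV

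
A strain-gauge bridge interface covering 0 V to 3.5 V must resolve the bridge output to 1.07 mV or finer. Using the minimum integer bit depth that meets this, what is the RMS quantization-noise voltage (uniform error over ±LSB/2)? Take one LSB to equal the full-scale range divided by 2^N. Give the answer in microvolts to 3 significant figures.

247 µV

V_FS = 3.5 V.
Need 2^N ≥ 3.5 V / 1.07 mV = 3271 → N_min = 12.
One LSB is 3.5 V / 4096 = 0.85449 mV.
V_rms = LSB/√12 = 247 µV.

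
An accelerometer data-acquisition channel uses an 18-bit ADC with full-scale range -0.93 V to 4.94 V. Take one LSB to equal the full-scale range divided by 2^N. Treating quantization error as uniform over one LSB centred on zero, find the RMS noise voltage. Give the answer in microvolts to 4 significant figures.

Full-scale range = 4.94 V − (-0.93 V) = 5.87 V.
LSB = 5.87 V ÷ 2^18 = 5.87/262144 V = 22.3923 µV.
V_rms = LSB/√12 = 22.3923 µV / √12 = 6.464 µV.

6.464 µV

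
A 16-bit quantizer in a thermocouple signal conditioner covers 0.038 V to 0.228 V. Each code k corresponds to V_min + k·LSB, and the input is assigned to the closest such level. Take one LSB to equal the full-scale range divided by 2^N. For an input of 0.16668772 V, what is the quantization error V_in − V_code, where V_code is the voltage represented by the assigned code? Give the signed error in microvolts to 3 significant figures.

−0.634 µV

The full-scale span is 0.228 − (0.038) = 0.19 V. LSB = 0.19 V / 2^16 ≈ 2.899 µV.
Position in LSBs: (0.16668772 − (0.038)) × 65536/0.19 = 44387.7811; rounding gives k = 44388.
Reconstructed level: 0.038 + 44388 × 0.19/65536 V = 0.16668835449 V.
e = 0.16668772 − (0.16668835449) = −0.634 µV.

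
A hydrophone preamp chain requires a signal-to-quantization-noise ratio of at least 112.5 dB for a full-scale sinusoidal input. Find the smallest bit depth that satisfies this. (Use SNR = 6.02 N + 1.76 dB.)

19 bits

N ≥ (112.5 − 1.76)/6.02 = 18.395 → N_min = 19.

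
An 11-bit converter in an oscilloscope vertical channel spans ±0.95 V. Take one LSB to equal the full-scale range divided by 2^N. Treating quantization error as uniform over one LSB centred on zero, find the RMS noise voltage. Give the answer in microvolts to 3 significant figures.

268 µV

The full-scale span is 0.95 − (-0.95) = 1.9 V.
LSB = 1.9 V / 2^11 = 0.92773 mV.
RMS of a uniform error over width LSB is LSB/√12 = 268 µV.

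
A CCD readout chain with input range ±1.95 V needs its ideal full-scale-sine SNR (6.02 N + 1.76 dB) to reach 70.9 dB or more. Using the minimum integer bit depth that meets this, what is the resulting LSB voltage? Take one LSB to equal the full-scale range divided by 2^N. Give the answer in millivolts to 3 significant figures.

Span: 1.95 V − (-1.95 V) = 3.9 V.
Required N = ⌈(70.9 − 1.76)/6.02⌉ = ⌈11.485⌉ = 12.
One LSB is 3.9 V / 4096 = 0.952 mV.

0.952 mV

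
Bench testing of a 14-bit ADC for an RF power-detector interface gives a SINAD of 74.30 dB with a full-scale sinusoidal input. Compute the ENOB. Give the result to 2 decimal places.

ENOB = (74.30 − 1.76)/6.02 = 12.0498 bits.

12.05 bits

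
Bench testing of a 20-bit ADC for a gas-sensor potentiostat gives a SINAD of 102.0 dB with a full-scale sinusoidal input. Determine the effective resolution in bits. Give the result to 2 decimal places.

ENOB = (102.0 − 1.76)/6.02 = 16.6512 bits.

16.65 bits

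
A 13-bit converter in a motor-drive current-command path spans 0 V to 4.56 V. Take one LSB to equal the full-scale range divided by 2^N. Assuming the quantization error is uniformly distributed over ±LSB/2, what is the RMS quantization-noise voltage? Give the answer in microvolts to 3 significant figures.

161 µV

V_FS = 4.56 V.
One LSB is 4.56 V / 8192 = 0.55664 mV.
V_rms = LSB/√12 = 0.55664 mV / √12 = 161 µV.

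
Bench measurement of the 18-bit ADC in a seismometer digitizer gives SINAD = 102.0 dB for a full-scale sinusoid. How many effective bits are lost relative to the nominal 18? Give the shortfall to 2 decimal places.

1.35 bits

Effective bits = (102.0 − 1.76)/6.02 = 16.6512.
Lost resolution: 18 − 16.6512 = 1.3488 bits.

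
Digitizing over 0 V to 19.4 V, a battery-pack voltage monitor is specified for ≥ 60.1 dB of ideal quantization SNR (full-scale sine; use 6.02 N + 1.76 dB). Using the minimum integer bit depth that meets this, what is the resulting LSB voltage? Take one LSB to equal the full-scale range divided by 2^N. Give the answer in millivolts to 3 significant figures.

18.9 mV

Span = 19.4 V.
N ≥ (60.1 − 1.76)/6.02 = 9.691 → N_min = 10.
One LSB is 19.4 V / 1024 = 18.9 mV.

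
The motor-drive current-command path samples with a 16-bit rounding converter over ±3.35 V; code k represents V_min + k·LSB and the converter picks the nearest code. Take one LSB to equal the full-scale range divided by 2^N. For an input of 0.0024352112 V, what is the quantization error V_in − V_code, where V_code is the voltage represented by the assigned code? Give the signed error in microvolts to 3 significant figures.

−18.4 µV

Range = 3.35 − (-3.35) = 6.7 V. LSB = 6.7 V / 2^16 ≈ 102.2 µV.
Position in LSBs: (0.0024352112 − (-3.35)) × 65536/6.7 = 32791.8200; rounding gives k = 32792.
Reconstructed level: -3.35 + 32792 × 6.7/65536 V = 0.0024536132813 V.
e = 0.0024352112 − (0.0024536132813) = −18.4 µV.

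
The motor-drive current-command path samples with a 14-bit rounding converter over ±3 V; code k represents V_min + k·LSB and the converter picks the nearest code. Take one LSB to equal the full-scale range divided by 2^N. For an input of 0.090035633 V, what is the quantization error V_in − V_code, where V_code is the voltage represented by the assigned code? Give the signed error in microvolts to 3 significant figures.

−52.3 µV

The full-scale span is 3 − (-3) = 6 V. LSB = 6 V / 2^14 ≈ 366.2 µV.
(0.090035633 − (-3)) / LSB = 3.090035633 × 16384/6 = 8437.8573. Nearest integer: k = 8438.
V_code = V_min + k × range/2^14 = -3 + 8438 × 6/16384 = 0.090087890625 V.
e = 0.090035633 − (0.090087890625) = −52.3 µV.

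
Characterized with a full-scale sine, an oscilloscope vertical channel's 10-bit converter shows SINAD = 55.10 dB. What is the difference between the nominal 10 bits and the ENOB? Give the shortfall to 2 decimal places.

N_eff = (55.10 − 1.76)/6.02 = 8.8605 bits.
10 − 8.8605 = 1.14 bits below nominal.

1.14 bits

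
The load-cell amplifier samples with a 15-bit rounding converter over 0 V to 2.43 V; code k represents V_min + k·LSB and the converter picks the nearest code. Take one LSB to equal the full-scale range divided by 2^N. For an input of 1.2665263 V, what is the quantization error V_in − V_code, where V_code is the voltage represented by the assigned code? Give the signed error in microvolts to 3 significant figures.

−13.3 µV

Range is 2.43 V. LSB = 2.43 V / 2^15 ≈ 74.16 µV.
Position in LSBs: (1.2665263 − (0)) × 32768/2.43 = 17078.8205; rounding gives k = 17079.
V_code = 0 + (17079/32768) × 2.43 = 1.2665396118 V.
Error = V_in − V_code = 1.2665263 − (1.2665396118) = −13.3 µV.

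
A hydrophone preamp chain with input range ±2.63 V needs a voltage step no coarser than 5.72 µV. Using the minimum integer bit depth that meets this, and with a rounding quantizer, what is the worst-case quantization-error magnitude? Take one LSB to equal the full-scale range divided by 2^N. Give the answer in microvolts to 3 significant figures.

2.51 µV

Range = 2.63 − (-2.63) = 5.26 V.
Need 2^N ≥ 5.26 V / 5.72 µV = 919600 → N_min = 20.
Step size = 5.26/1048576 V = 5.0163 µV.
Half an LSB is 2.51 µV.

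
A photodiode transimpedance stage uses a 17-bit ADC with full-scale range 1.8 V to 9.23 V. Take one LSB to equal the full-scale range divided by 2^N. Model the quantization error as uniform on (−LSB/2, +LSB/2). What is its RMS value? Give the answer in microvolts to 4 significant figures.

Full-scale range = 9.23 V − (1.8 V) = 7.43 V.
LSB = 7.43 V ÷ 2^17 = 7.43/131072 V = 56.6864 µV.
V_rms = LSB/√12 = 56.6864 µV / √12 = 16.36 µV.

16.36 µV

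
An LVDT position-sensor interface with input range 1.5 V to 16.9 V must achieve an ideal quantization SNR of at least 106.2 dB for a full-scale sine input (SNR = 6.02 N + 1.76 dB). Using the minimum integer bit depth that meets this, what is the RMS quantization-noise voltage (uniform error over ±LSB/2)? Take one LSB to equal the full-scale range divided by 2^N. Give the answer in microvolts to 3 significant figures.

17.0 µV

The full-scale span is 16.9 − (1.5) = 15.4 V.
Required N = ⌈(106.2 − 1.76)/6.02⌉ = ⌈17.349⌉ = 18.
One LSB is 15.4 V / 262144 = 58.746 µV.
σ_q = LSB/√12 = 58.746 µV/3.4641 = 17.0 µV.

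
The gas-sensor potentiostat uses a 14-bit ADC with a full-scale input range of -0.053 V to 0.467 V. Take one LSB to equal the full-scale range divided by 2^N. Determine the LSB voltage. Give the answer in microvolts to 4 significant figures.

31.74 µV

Range = 0.467 − (-0.053) = 0.52 V.
Number of codes = 2^14 = 16384.
LSB = 0.52 V ÷ 2^14 = 0.52/16384 V = 31.74 µV.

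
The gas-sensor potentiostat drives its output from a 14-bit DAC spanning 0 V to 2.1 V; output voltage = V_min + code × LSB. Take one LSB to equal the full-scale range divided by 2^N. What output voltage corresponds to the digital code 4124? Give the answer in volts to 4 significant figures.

V_FS = 2.1 V. LSB = 2.1 V / 2^14.
V_out = V_min + code × LSB = 0 V + 4124 × 2.1 V / 16384
      = 0 + 0.528589 = 0.528589 V.

0.5286 V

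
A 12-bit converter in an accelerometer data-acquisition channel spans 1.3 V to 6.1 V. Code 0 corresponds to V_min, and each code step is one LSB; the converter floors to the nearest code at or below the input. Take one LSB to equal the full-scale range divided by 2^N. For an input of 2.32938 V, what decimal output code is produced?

Span: 6.1 V − (1.3 V) = 4.8 V. LSB = 4.8 V / 2^12 ≈ 1.172 mV.
code = ⌊(V_in − V_min)/LSB⌋ = ⌊(V_in − V_min) × 2^12 / range⌋
     = ⌊(2.32938 − (1.3)) × 4096 / 4.8⌋ = ⌊1.02938 × 4096/4.8⌋
     = ⌊878.404⌋ = 878.

878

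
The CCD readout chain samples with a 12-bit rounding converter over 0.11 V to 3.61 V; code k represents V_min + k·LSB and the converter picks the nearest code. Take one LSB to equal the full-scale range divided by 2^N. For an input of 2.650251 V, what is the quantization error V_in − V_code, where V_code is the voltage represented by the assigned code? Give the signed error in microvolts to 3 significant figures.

Span: 3.61 V − (0.11 V) = 3.5 V. LSB = 3.5 V / 2^12 ≈ 0.8545 mV.
(2.650251 − (0.11)) / LSB = 2.540251 × 4096/3.5 = 2972.8195. Nearest integer: k = 2973.
V_code = 0.11 + (2973/4096) × 3.5 = 2.650405273 V.
Error = V_in − V_code = 2.650251 − (2.650405273) = −154 µV.

−154 µV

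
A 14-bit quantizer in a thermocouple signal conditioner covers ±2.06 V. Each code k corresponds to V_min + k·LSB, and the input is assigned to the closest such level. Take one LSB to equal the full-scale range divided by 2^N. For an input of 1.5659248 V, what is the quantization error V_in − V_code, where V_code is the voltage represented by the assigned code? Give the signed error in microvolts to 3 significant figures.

+53.2 µV

Span: 2.06 V − (-2.06 V) = 4.12 V. LSB = 4.12 V / 2^14 ≈ 251.5 µV.
(1.5659248 − (-2.06)) / LSB = 3.6259248 × 16384/4.12 = 14419.2116. Nearest integer: k = 14419.
V_code = V_min + k × range/2^14 = -2.06 + 14419 × 4.12/16384 = 1.5658715820 V.
Error = V_in − V_code = 1.5659248 − (1.5658715820) = +53.2 µV.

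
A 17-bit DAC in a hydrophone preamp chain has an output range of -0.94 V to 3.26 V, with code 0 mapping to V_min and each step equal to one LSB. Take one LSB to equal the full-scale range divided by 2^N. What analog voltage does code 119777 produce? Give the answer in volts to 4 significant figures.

2.898 V

Full-scale range = 3.26 V − (-0.94 V) = 4.2 V. LSB = 4.2 V / 2^17.
Output = V_min + (119777/131072) × range = -0.94 + 0.913826 × 4.2 V
      = -0.94 + 3.83807 = 2.89807 V.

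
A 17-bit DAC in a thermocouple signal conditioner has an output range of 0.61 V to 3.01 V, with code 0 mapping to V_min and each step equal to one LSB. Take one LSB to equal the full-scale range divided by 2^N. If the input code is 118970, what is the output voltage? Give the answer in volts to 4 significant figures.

2.788 V

Range = 3.01 − (0.61) = 2.4 V. LSB = 2.4 V / 2^17.
V_out = 0.61 + 118970 × (2.4/131072) V
      = 0.61 V + 2.17841 V = 2.78841 V.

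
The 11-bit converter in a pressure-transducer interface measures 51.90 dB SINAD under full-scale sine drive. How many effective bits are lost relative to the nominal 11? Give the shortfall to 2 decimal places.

2.67 bits

N_eff = (51.90 − 1.76)/6.02 = 8.3289 bits.
Lost resolution: 11 − 8.3289 = 2.6711 bits.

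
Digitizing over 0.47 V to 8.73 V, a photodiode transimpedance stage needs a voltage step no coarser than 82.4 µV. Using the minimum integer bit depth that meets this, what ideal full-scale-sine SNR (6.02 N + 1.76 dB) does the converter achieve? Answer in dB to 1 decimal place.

104.1 dB

Range = 8.73 − (0.47) = 8.26 V.
Need 2^N ≥ 8.26 V / 82.4 µV = 100200 → N_min = 17.
6.02(17) + 1.76 = 104.10 dB.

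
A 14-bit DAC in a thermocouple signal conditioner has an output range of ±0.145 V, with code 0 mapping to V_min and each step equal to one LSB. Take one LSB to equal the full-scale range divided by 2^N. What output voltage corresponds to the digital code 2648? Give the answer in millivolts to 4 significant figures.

-98.13 mV

Span: 0.145 V − (-0.145 V) = 0.29 V. LSB = 0.29 V / 2^14.
Output = V_min + (2648/16384) × range = -0.145 + 0.161621 × 0.29 V
      = -0.145 + 0.0468701 = -0.0981299 V.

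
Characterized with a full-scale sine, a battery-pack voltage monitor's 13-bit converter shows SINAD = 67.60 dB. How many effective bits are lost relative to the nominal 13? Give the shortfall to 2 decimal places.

N_eff = (67.60 − 1.76)/6.02 = 10.9369 bits.
Lost resolution: 13 − 10.9369 = 2.0631 bits.

2.06 bits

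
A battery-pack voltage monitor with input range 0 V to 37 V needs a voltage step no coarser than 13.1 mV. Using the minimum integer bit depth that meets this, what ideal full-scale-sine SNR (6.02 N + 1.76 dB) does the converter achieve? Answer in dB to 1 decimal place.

74.0 dB

V_FS = 37 V.
37 V / 13.1 mV = 2824. Since 2^11 = 2048 and 2^12 = 4096, N = 12.
6.02(12) + 1.76 = 74.00 dB.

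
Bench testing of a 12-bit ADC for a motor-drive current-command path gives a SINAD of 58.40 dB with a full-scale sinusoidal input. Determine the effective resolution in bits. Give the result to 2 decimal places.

(58.40 − 1.76) / 6.02 = 56.64/6.02 = 9.4086 effective bits.

9.41 bits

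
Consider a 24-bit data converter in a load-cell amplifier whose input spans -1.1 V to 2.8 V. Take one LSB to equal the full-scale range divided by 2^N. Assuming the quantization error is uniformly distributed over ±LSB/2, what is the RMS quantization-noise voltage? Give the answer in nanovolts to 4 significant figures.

Range = 2.8 − (-1.1) = 3.9 V.
LSB = 3.9 V / 2^24 = 232.458 nV.
σ_q = LSB/√12 = 232.458 nV/3.4641 = 67.10 nV.

67.10 nV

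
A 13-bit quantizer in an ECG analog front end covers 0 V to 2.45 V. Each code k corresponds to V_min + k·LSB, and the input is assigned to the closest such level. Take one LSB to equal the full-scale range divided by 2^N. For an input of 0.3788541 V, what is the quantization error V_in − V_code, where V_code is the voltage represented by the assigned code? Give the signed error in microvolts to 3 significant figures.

Range is 2.45 V. LSB = 2.45 V / 2^13 ≈ 299.1 µV.
(0.3788541 − (0)) / LSB = 0.3788541 × 8192/2.45 = 1266.7644. Nearest integer: k = 1267.
Reconstructed level: 0 + 1267 × 2.45/8192 V = 0.3789245605 V.
e = 0.3788541 − (0.3789245605) = −70.5 µV.

−70.5 µV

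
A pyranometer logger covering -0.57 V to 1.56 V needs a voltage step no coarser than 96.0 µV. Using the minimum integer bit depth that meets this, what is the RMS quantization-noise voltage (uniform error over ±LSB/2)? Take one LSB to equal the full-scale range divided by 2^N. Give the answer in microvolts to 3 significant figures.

The full-scale span is 1.56 − (-0.57) = 2.13 V.
Levels needed ≥ 2.13/96.0 µV = 22190. 2^15 = 32768 suffices, so N_min = 15.
One LSB is 2.13 V / 32768 = 65.002 µV.
σ_q = LSB/√12 = 65.002 µV/3.4641 = 18.8 µV.

18.8 µV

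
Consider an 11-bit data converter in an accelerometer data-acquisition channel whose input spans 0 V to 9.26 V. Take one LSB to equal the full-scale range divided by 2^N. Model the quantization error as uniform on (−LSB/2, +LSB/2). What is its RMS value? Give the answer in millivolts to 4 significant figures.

1.305 mV

Range is 9.26 V.
Step size = 9.26/2048 V = 4.52148 mV.
For a uniform distribution on [−LSB/2, +LSB/2], V_rms = LSB/√12 = 4.52148 mV/3.4641 = 1.305 mV.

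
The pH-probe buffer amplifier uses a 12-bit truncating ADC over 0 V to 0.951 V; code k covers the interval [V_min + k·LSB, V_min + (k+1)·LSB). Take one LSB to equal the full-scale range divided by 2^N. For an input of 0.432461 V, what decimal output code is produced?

1862

Span = 0.951 V. LSB = 0.951 V / 2^12 ≈ 232.2 µV.
V_in − V_min = 0.432461 − (0) = 0.432461 V.
Divide by LSB: 0.432461 × 4096/0.951 = 1862.6291.
Truncating gives code 1862.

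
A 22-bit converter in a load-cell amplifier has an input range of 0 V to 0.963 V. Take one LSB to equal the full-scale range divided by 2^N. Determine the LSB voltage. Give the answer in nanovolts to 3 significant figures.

230 nV

Span = 0.963 V.
2^22 = 4194304 levels.
One LSB is 0.963 V / 4194304 = 230 nV.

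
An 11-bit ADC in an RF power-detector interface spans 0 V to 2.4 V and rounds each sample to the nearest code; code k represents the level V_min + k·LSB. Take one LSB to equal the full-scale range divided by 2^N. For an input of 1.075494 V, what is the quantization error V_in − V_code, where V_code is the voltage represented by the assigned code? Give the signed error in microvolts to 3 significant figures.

−287 µV

Span = 2.4 V. LSB = 2.4 V / 2^11 ≈ 1.172 mV.
(1.075494 − (0)) / LSB = 1.075494 × 2048/2.4 = 917.7549. Nearest integer: k = 918.
V_code = 0 + (918/2048) × 2.4 = 1.075781250 V.
V_in − V_code = 1.075494 − (1.075781250) = −287 µV.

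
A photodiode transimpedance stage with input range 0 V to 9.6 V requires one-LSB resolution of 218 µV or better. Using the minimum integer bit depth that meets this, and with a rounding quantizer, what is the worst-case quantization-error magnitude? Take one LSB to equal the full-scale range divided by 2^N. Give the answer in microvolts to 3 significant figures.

Range is 9.6 V.
Levels needed ≥ 9.6/218 µV = 44040. 2^16 = 65536 suffices, so N_min = 16.
Step size = 9.6/65536 V = 146.48 µV.
|e|_max = LSB/2 = 73.2 µV.

73.2 µV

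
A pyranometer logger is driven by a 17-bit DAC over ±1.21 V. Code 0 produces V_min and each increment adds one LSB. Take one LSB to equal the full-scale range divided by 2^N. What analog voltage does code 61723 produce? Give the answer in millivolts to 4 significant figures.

-70.40 mV

The full-scale span is 1.21 − (-1.21) = 2.42 V. LSB = 2.42 V / 2^17.
V_out = -1.21 + 61723 × (2.42/131072) V
      = -1.21 + 1.13960 = -0.0703999 V.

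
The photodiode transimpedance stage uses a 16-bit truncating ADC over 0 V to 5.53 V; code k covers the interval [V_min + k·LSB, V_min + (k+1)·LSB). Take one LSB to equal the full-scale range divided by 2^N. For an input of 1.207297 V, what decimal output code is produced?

14307

V_FS = 5.53 V. LSB = 5.53 V / 2^16 ≈ 84.38 µV.
(V_in − V_min) × 2^16/range = (1.207297 − (0)) × 65536/5.53 = 14307.670.
Floor → code = 14307.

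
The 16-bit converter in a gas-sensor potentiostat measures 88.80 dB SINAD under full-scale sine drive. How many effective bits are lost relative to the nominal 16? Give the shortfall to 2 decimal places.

ENOB = (SINAD − 1.76)/6.02 = (88.80 − 1.76)/6.02 = 14.4585 bits.
16 − 14.4585 = 1.54 bits below nominal.

1.54 bits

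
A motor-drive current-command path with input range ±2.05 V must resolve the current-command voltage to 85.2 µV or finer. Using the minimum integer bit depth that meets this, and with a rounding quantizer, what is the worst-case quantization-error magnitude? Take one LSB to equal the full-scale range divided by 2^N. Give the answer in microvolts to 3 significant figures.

Full-scale range = 2.05 V − (-2.05 V) = 4.1 V.
4.1 V / 85.2 µV = 48120. Since 2^15 = 32768 and 2^16 = 65536, N = 16.
LSB = 4.1 V / 2^16 = 62.561 µV.
Max error for round-to-nearest is LSB/2 = 31.3 µV.

31.3 µV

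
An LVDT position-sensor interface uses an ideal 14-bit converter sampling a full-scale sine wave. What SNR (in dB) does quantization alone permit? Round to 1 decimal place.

86.0 dB

For an ideal N-bit converter with full-scale sine input, SNR = 6.02 N + 1.76 dB. SNR = 6.02 × 14 + 1.76 = 84.28 + 1.76 = 86.04 dB.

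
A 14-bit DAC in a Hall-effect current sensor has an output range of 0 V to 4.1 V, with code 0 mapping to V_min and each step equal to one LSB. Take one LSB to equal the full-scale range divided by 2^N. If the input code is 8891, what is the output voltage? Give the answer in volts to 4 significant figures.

2.225 V

Range is 4.1 V. LSB = 4.1 V / 2^14.
V_out = V_min + code × LSB = 0 V + 8891 × 4.1 V / 16384
      = 0 + 2.22492 = 2.22492 V.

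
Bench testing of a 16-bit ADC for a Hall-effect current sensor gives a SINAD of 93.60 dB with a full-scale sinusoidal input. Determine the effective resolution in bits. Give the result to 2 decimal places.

15.26 bits

ENOB = (93.60 − 1.76)/6.02 = 15.2558 bits.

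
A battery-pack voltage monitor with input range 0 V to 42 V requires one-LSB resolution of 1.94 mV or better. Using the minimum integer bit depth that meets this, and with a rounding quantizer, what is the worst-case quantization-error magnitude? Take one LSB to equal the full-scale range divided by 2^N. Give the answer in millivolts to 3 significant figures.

0.641 mV

Full-scale range = 42 V.
Required number of levels: 42/1.94 mV = 21649; smallest N with 2^N ≥ that is 15.
LSB = 42 V ÷ 2^15 = 42/32768 V = 1.2817 mV.
|e|_max = LSB/2 = 0.641 mV.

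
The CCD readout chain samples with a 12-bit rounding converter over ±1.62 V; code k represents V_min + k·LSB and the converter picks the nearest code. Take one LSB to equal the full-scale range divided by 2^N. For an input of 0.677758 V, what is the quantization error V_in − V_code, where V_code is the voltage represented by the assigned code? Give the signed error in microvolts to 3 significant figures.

Full-scale range = 1.62 V − (-1.62 V) = 3.24 V. LSB = 3.24 V / 2^12 ≈ 0.7910 mV.
Position in LSBs: (0.677758 − (-1.62)) × 4096/3.24 = 2904.8200; rounding gives k = 2905.
V_code = V_min + k × range/2^12 = -1.62 + 2905 × 3.24/4096 = 0.6779003906 V.
e = 0.677758 − (0.6779003906) = −142 µV.

−142 µV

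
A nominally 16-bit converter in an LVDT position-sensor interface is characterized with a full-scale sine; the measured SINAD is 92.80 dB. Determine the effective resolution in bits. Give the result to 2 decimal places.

ENOB = (92.80 − 1.76)/6.02 = 15.1229 bits.

15.12 bits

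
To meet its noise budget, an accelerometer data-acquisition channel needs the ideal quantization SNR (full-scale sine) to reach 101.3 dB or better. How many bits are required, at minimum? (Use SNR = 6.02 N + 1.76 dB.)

Required N = ⌈(101.3 − 1.76)/6.02⌉ = ⌈16.535⌉ = 17.

17 bits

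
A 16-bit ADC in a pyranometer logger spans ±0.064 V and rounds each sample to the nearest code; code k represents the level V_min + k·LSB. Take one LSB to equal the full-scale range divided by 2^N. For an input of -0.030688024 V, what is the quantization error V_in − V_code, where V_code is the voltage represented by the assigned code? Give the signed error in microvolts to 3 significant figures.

−0.524 µV

Range = 0.064 − (-0.064) = 0.128 V. LSB = 0.128 V / 2^16 ≈ 1.953 µV.
(-0.030688024 − (-0.064)) / LSB = 0.033311976 × 65536/0.128 = 17055.7317. Nearest integer: k = 17056.
Reconstructed level: -0.064 + 17056 × 0.128/65536 V = -0.030687500000 V.
V_in − V_code = -0.030688024 − (-0.030687500000) = −0.524 µV.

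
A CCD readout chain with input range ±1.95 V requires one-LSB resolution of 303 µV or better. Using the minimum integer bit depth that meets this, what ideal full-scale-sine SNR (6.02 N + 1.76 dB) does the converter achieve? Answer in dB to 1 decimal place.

The full-scale span is 1.95 − (-1.95) = 3.9 V.
3.9 V / 303 µV = 12870. Since 2^13 = 8192 and 2^14 = 16384, N = 14.
SNR = 6.02 × 14 + 1.76 = 86.04 dB.

86.0 dB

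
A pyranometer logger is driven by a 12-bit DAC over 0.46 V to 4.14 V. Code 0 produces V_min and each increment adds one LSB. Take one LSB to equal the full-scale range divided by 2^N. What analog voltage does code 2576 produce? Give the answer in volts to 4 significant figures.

2.774 V

The full-scale span is 4.14 − (0.46) = 3.68 V. LSB = 3.68 V / 2^12.
V_out = 0.46 + 2576 × (3.68/4096) V
      = 0.46 + 2.31438 = 2.77438 V.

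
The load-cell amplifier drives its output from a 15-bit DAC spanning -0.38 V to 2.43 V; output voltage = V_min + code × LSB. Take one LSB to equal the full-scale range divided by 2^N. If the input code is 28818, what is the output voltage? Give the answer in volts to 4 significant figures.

Full-scale range = 2.43 V − (-0.38 V) = 2.81 V. LSB = 2.81 V / 2^15.
V_out = -0.38 + 28818 × (2.81/32768) V
      = -0.38 + 2.47127 = 2.09127 V.

2.091 V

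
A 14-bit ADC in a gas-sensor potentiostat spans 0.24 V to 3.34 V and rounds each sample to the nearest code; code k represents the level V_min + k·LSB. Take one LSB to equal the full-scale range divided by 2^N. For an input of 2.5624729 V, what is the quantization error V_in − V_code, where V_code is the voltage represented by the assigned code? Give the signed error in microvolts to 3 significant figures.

Span: 3.34 V − (0.24 V) = 3.1 V. LSB = 3.1 V / 2^14 ≈ 189.2 µV.
Position in LSBs: (2.5624729 − (0.24)) × 16384/3.1 = 12274.6439; rounding gives k = 12275.
Reconstructed level: 0.24 + 12275 × 3.1/16384 V = 2.5625402832 V.
V_in − V_code = 2.5624729 − (2.5625402832) = −67.4 µV.

−67.4 µV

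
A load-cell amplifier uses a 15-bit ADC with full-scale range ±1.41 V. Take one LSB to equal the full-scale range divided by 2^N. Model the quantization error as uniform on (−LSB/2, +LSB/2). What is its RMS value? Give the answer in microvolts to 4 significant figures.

The full-scale span is 1.41 − (-1.41) = 2.82 V.
Step size = 2.82/32768 V = 86.0596 µV.
For a uniform distribution on [−LSB/2, +LSB/2], V_rms = LSB/√12 = 86.0596 µV/3.4641 = 24.84 µV.

24.84 µV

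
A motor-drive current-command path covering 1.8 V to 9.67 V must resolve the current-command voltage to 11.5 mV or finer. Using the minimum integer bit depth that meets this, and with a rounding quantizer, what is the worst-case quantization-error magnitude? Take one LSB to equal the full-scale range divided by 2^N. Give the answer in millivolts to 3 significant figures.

3.84 mV

Range = 9.67 − (1.8) = 7.87 V.
Need 2^N ≥ 7.87 V / 11.5 mV = 684.3 → N_min = 10.
One LSB is 7.87 V / 1024 = 7.6855 mV.
Half an LSB is 3.84 mV.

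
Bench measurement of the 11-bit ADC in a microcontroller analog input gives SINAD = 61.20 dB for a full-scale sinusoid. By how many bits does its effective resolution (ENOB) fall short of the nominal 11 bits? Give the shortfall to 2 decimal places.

1.13 bits

Effective bits = (61.20 − 1.76)/6.02 = 9.8738.
Lost resolution: 11 − 9.8738 = 1.1262 bits.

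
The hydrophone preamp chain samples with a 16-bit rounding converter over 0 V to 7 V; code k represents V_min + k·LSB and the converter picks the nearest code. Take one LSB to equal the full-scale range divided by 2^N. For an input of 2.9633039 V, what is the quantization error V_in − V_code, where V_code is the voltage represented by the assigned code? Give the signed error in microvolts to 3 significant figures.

+31.8 µV

Span = 7 V. LSB = 7 V / 2^16 ≈ 106.8 µV.
(2.9633039 − (0)) / LSB = 2.9633039 × 65536/7 = 27743.2978. Nearest integer: k = 27743.
V_code = 0 + (27743/65536) × 7 = 2.9632720947 V.
V_in − V_code = 2.9633039 − (2.9632720947) = +31.8 µV.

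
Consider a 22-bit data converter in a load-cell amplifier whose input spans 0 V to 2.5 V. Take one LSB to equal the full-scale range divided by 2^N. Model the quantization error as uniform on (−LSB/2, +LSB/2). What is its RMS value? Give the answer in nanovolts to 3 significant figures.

172 nV

V_FS = 2.5 V.
Step size = 2.5/4194304 V = 0.59605 µV.
For a uniform distribution on [−LSB/2, +LSB/2], V_rms = LSB/√12 = 0.59605 µV/3.4641 = 172 nV.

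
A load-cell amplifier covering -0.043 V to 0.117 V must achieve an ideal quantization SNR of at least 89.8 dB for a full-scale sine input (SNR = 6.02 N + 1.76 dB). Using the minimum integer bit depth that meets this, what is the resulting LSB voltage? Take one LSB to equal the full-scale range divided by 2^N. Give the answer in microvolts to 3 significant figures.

Full-scale range = 0.117 V − (-0.043 V) = 0.16 V.
Required N = ⌈(89.8 − 1.76)/6.02⌉ = ⌈14.625⌉ = 15.
One LSB is 0.16 V / 32768 = 4.88 µV.

4.88 µV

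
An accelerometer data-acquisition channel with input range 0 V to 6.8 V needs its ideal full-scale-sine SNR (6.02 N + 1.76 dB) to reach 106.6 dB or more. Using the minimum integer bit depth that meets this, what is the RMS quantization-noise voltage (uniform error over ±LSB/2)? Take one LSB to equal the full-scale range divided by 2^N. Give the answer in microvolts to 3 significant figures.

Span = 6.8 V.
6.02 N + 1.76 ≥ 106.6 gives N ≥ 17.415, so the minimum integer is 18.
LSB = 6.8 V / 2^18 = 25.940 µV.
V_rms = LSB/√12 = 7.49 µV.

7.49 µV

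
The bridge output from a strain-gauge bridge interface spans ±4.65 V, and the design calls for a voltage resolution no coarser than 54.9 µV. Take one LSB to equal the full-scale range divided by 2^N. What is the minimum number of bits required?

Range = 4.65 − (-4.65) = 9.3 V.
Need 2^N ≥ 9.3 V / 54.9 µV = 169400 → N_min = 18.

18 bits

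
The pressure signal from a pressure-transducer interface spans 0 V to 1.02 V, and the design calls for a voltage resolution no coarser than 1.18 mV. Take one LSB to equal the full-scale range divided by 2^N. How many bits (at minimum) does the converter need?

Range is 1.02 V.
Levels needed ≥ 1.02/1.18 mV = 864.4. 2^10 = 1024 suffices, so N_min = 10.

10 bits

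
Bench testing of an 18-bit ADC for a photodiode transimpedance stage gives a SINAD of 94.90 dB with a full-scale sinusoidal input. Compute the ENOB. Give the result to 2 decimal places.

ENOB = (SINAD − 1.76) / 6.02 = (94.90 − 1.76) / 6.02 = 93.14 / 6.02 = 15.4718.

15.47 bits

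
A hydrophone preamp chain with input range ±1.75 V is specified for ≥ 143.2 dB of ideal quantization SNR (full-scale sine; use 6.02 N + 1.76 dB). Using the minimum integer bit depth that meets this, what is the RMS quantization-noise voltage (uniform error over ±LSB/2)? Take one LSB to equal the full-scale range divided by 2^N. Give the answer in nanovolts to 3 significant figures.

Full-scale range = 1.75 V − (-1.75 V) = 3.5 V.
6.02 N + 1.76 ≥ 143.2 gives N ≥ 23.495, so the minimum integer is 24.
LSB = 3.5 V ÷ 2^24 = 3.5/16777216 V = 208.62 nV.
σ_q = LSB/√12 = 208.62 nV/3.4641 = 60.2 nV.

60.2 nV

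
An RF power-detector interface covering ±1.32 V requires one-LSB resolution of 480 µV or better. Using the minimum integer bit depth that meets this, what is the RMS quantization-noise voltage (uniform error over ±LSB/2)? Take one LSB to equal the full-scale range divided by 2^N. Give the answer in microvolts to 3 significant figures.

Full-scale range = 1.32 V − (-1.32 V) = 2.64 V.
Required number of levels: 2.64/480 µV = 5500.0; smallest N with 2^N ≥ that is 13.
LSB = 2.64 V / 2^13 = 322.27 µV.
V_rms = LSB/√12 = 93.0 µV.

93.0 µV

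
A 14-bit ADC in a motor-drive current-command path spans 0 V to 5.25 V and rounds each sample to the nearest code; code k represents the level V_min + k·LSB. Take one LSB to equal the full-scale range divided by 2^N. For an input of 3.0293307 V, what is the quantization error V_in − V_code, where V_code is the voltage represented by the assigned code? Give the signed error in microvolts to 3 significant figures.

−57.7 µV

Range is 5.25 V. LSB = 5.25 V / 2^14 ≈ 320.4 µV.
Position in LSBs: (3.0293307 − (0)) × 16384/5.25 = 9453.8198; rounding gives k = 9454.
V_code = 0 + (9454/16384) × 5.25 = 3.0293884277 V.
V_in − V_code = 3.0293307 − (3.0293884277) = −57.7 µV.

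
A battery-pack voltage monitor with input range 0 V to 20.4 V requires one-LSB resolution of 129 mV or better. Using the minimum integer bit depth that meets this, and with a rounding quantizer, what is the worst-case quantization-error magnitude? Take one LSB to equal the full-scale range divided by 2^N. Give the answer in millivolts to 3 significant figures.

Span = 20.4 V.
Need 2^N ≥ 20.4 V / 129 mV = 158.1 → N_min = 8.
One LSB is 20.4 V / 256 = 79.688 mV.
Max error for round-to-nearest is LSB/2 = 39.8 mV.

39.8 mV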